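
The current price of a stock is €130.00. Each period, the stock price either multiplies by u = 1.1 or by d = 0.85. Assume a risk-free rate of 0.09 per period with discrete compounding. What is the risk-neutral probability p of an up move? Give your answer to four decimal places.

Risk-neutral probability p = (1 + 0.09 − 0.85)/(1.1 − 0.85) = 0.2400/0.2500 = 0.9600

p = 0.9600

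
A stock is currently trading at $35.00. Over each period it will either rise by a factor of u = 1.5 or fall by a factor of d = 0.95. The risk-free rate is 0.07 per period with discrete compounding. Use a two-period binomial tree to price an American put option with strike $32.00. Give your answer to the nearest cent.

Risk-neutral probability p = (1 + 0.07 − 0.95)/(1.5 − 0.95) = 0.1200/0.5500 = 0.2182
Terminal stock prices: S_uu = 78.75, S_ud = 49.88, S_dd = 31.59
Terminal payoffs (K − S): max(-46.75, 0) = 0, max(-17.88, 0) = 0, max(0.4125, 0) = 0.4125
Node u (S = 52.5): continuation = 1/1.07·[0.2182·0.0000 + 0.7818·0.0000] = 0.0000; exercise value = 0.0000 ≤ continuation, so V_u = 0.0000
Node d (S = 33.25): continuation = 1/1.07·[0.2182·0.0000 + 0.7818·0.4125] = 0.3014; exercise value = 0.0000 ≤ continuation, so V_d = 0.3014
Node 0 (S = 35): continuation = 1/1.07·[0.2182·0.0000 + 0.7818·0.3014] = 0.2202; exercise value = 0.0000 ≤ continuation, so V_0 = 0.2202

$0.22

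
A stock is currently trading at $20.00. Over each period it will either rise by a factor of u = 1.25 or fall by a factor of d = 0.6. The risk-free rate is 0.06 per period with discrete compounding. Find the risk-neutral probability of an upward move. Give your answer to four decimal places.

p = 0.7077

Risk-neutral probability p = (1 + 0.06 − 0.6)/(1.25 − 0.6) = 0.4600/0.6500 = 0.7077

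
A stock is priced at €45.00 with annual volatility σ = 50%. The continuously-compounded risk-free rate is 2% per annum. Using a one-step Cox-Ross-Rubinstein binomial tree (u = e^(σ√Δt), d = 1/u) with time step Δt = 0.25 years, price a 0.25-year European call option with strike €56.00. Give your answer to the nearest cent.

€0.79

CRR parameters: u = e^(σ√Δt) = e^(0.5·√0.25) = 1.2840, d = 1/u = 0.7788
Per-period rate: rΔt = 0.02·0.25 = 0.005, so R = e^0.005 = 1.0050
Risk-neutral probability p = (e^0.005 − 0.7788)/(1.2840 − 0.7788) = 0.2262/0.5052 = 0.4477
Terminal stock prices: S_u = 57.78, S_d = 35.05
Terminal payoffs (S − K): max(1.781, 0) = 1.781, max(-20.95, 0) = 0
Node 0 (S = 45): V_0 = e^(−0.005)·[0.4477·1.7811 + 0.5523·0.0000] = 0.7935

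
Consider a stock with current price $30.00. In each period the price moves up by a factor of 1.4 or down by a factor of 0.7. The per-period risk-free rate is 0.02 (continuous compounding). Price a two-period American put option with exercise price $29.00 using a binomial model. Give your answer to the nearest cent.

$4.25

Risk-neutral probability p = (e^0.02 − 0.7)/(1.4 − 0.7) = 0.3202/0.7000 = 0.4574
Terminal stock prices: S_uu = 58.8, S_ud = 29.4, S_dd = 14.7
Terminal payoffs (K − S): max(-29.8, 0) = 0, max(-0.4, 0) = 0, max(14.3, 0) = 14.3
Node u (S = 42): continuation = e^(−0.02)·[0.4574·0.0000 + 0.5426·0.0000] = 0.0000; exercise value = 0.0000 ≤ continuation, so V_u = 0.0000
Node d (S = 21): continuation = e^(−0.02)·[0.4574·0.0000 + 0.5426·14.3000] = 7.6051; exercise value = 8.0000 > continuation, so V_d = 8.0000 (exercise)
Node 0 (S = 30): continuation = e^(−0.02)·[0.4574·0.0000 + 0.5426·8.0000] = 4.2546; exercise value = 0.0000 ≤ continuation, so V_0 = 4.2546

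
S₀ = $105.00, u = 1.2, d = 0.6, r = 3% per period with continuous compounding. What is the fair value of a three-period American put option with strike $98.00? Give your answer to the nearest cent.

$14.84

Risk-neutral probability p = (e^0.03 − 0.6)/(1.2 − 0.6) = 0.4305/0.6000 = 0.7174
Terminal stock prices: S_uuu = 181.4, S_uud = 90.72, S_udd = 45.36, S_ddd = 22.68
Terminal payoffs (K − S): max(-83.44, 0) = 0, max(7.28, 0) = 7.28, max(52.64, 0) = 52.64, max(75.32, 0) = 75.32
Node uu (S = 151.2): continuation = e^(−0.03)·[0.7174·0.0000 + 0.2826·7.2800] = 1.9964; exercise value = 0.0000 ≤ continuation, so V_uu = 1.9964
Node ud (S = 75.6): continuation = e^(−0.03)·[0.7174·7.2800 + 0.2826·52.6400] = 19.5037; exercise value = 22.4000 > continuation, so V_ud = 22.4000 (exercise)
Node dd (S = 37.8): continuation = e^(−0.03)·[0.7174·52.6400 + 0.2826·75.3200] = 57.3037; exercise value = 60.2000 > continuation, so V_dd = 60.2000 (exercise)
Node u (S = 126): continuation = e^(−0.03)·[0.7174·1.9964 + 0.2826·22.4000] = 7.5325; exercise value = 0.0000 ≤ continuation, so V_u = 7.5325
Node d (S = 63): continuation = e^(−0.03)·[0.7174·22.4000 + 0.2826·60.2000] = 32.1037; exercise value = 35.0000 > continuation, so V_d = 35.0000 (exercise)
Node 0 (S = 105): continuation = e^(−0.03)·[0.7174·7.5325 + 0.2826·35.0000] = 14.8422; exercise value = 0.0000 ≤ continuation, so V_0 = 14.8422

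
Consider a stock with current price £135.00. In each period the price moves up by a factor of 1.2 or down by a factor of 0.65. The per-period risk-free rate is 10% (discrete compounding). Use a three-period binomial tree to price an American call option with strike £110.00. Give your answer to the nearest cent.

£55.22

Risk-neutral probability p = (1 + 0.1 − 0.65)/(1.2 − 0.65) = 0.4500/0.5500 = 0.8182
Terminal stock prices: S_uuu = 233.3, S_uud = 126.4, S_udd = 68.45, S_ddd = 37.07
Terminal payoffs (S − K): max(123.3, 0) = 123.3, max(16.36, 0) = 16.36, max(-41.55, 0) = 0, max(-72.93, 0) = 0
Node uu (S = 194.4): continuation = 1/1.1·[0.8182·123.2800 + 0.1818·16.3600] = 94.4000; exercise value = 84.4000 ≤ continuation, so V_uu = 94.4000
Node ud (S = 105.3): continuation = 1/1.1·[0.8182·16.3600 + 0.1818·0.0000] = 12.1686; exercise value = 0.0000 ≤ continuation, so V_ud = 12.1686
Node dd (S = 57.04): continuation = 1/1.1·[0.8182·0.0000 + 0.1818·0.0000] = 0.0000; exercise value = 0.0000 ≤ continuation, so V_dd = 0.0000
Node u (S = 162): continuation = 1/1.1·[0.8182·94.4000 + 0.1818·12.1686] = 72.2262; exercise value = 52.0000 ≤ continuation, so V_u = 72.2262
Node d (S = 87.75): continuation = 1/1.1·[0.8182·12.1686 + 0.1818·0.0000] = 9.0510; exercise value = 0.0000 ≤ continuation, so V_d = 9.0510
Node 0 (S = 135): continuation = 1/1.1·[0.8182·72.2262 + 0.1818·9.0510] = 55.2180; exercise value = 25.0000 ≤ continuation, so V_0 = 55.2180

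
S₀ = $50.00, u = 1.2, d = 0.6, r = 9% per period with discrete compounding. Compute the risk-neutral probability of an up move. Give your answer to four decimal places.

Risk-neutral probability p = (1 + 0.09 − 0.6)/(1.2 − 0.6) = 0.4900/0.6000 = 0.8167

p = 0.8167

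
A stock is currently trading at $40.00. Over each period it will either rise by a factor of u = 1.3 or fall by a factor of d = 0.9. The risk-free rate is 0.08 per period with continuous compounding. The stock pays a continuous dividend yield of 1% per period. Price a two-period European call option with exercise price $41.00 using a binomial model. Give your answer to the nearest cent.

Per-period risk-free factor R = e^0.08 = 1.0833; dividend-adjusted growth = e^(0.08−0.01) = 1.0725.
Risk-neutral probability p = (1.0725 − 0.9)/(1.3 − 0.9) = 0.1725/0.4000 = 0.4313
Terminal stock prices: S_uu = 67.6, S_ud = 46.8, S_dd = 32.4
Terminal payoffs (S − K): max(26.6, 0) = 26.6, max(5.8, 0) = 5.8, max(-8.6, 0) = 0
Node u (S = 52): V_u = e^(−0.08)·[0.4313·26.6000 + 0.5687·5.8000] = 13.6348
Node d (S = 36): V_d = e^(−0.08)·[0.4313·5.8000 + 0.5687·0.0000] = 2.3091
Node 0 (S = 40): V_0 = e^(−0.08)·[0.4313·13.6348 + 0.5687·2.3091] = 6.6405

$6.64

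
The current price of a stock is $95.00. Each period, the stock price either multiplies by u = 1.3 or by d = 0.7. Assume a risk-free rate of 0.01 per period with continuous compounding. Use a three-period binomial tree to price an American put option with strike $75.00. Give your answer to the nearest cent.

$9.91

Risk-neutral probability p = (e^0.01 − 0.7)/(1.3 − 0.7) = 0.3101/0.6000 = 0.5168
Terminal stock prices: S_uuu = 208.7, S_uud = 112.4, S_udd = 60.51, S_ddd = 32.58
Terminal payoffs (K − S): max(-133.7, 0) = 0, max(-37.39, 0) = 0, max(14.49, 0) = 14.49, max(42.42, 0) = 42.42
Node uu (S = 160.6): continuation = e^(−0.01)·[0.5168·0.0000 + 0.4832·0.0000] = 0.0000; exercise value = 0.0000 ≤ continuation, so V_uu = 0.0000
Node ud (S = 86.45): continuation = e^(−0.01)·[0.5168·0.0000 + 0.4832·14.4850] = 6.9302; exercise value = 0.0000 ≤ continuation, so V_ud = 6.9302
Node dd (S = 46.55): continuation = e^(−0.01)·[0.5168·14.4850 + 0.4832·42.4150] = 27.7037; exercise value = 28.4500 > continuation, so V_dd = 28.4500 (exercise)
Node u (S = 123.5): continuation = e^(−0.01)·[0.5168·0.0000 + 0.4832·6.9302] = 3.3157; exercise value = 0.0000 ≤ continuation, so V_u = 3.3157
Node d (S = 66.5): continuation = e^(−0.01)·[0.5168·6.9302 + 0.4832·28.4500] = 17.1572; exercise value = 8.5000 ≤ continuation, so V_d = 17.1572
Node 0 (S = 95): continuation = e^(−0.01)·[0.5168·3.3157 + 0.4832·17.1572] = 9.9051; exercise value = 0.0000 ≤ continuation, so V_0 = 9.9051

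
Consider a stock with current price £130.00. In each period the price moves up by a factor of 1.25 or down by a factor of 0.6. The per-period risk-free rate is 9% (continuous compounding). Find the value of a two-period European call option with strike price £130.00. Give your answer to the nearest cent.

Risk-neutral probability p = (e^0.09 − 0.6)/(1.25 − 0.6) = 0.4942/0.6500 = 0.7603
Terminal stock prices: S_uu = 203.1, S_ud = 97.5, S_dd = 46.8
Terminal payoffs (S − K): max(73.12, 0) = 73.12, max(-32.5, 0) = 0, max(-83.2, 0) = 0
Node u (S = 162.5): V_u = e^(−0.09)·[0.7603·73.1250 + 0.2397·0.0000] = 50.8096
Node d (S = 78): V_d = e^(−0.09)·[0.7603·0.0000 + 0.2397·0.0000] = 0.0000
Node 0 (S = 130): V_0 = e^(−0.09)·[0.7603·50.8096 + 0.2397·0.0000] = 35.3042

£35.30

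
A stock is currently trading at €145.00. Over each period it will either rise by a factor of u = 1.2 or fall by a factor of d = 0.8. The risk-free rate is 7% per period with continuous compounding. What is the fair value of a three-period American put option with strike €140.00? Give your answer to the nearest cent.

€8.74

Risk-neutral probability p = (e^0.07 − 0.8)/(1.2 − 0.8) = 0.2725/0.4000 = 0.6813
Terminal stock prices: S_uuu = 250.6, S_uud = 167, S_udd = 111.4, S_ddd = 74.24
Terminal payoffs (K − S): max(-110.6, 0) = 0, max(-27.04, 0) = 0, max(28.64, 0) = 28.64, max(65.76, 0) = 65.76
Node uu (S = 208.8): continuation = e^(−0.07)·[0.6813·0.0000 + 0.3187·0.0000] = 0.0000; exercise value = 0.0000 ≤ continuation, so V_uu = 0.0000
Node ud (S = 139.2): continuation = e^(−0.07)·[0.6813·0.0000 + 0.3187·28.6400] = 8.5113; exercise value = 0.8000 ≤ continuation, so V_ud = 8.5113
Node dd (S = 92.8): continuation = e^(−0.07)·[0.6813·28.6400 + 0.3187·65.7600] = 37.7351; exercise value = 47.2000 > continuation, so V_dd = 47.2000 (exercise)
Node u (S = 174): continuation = e^(−0.07)·[0.6813·0.0000 + 0.3187·8.5113] = 2.5294; exercise value = 0.0000 ≤ continuation, so V_u = 2.5294
Node d (S = 116): continuation = e^(−0.07)·[0.6813·8.5113 + 0.3187·47.2000] = 19.4334; exercise value = 24.0000 > continuation, so V_d = 24.0000 (exercise)
Node 0 (S = 145): continuation = e^(−0.07)·[0.6813·2.5294 + 0.3187·24.0000] = 8.7391; exercise value = 0.0000 ≤ continuation, so V_0 = 8.7391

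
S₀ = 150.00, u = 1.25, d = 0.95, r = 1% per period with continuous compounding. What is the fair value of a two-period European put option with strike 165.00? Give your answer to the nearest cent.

18.58

Risk-neutral probability p = (e^0.01 − 0.95)/(1.25 − 0.95) = 0.0601/0.3000 = 0.2002
Terminal stock prices: S_uu = 234.4, S_ud = 178.1, S_dd = 135.4
Terminal payoffs (K − S): max(-69.38, 0) = 0, max(-13.12, 0) = 0, max(29.62, 0) = 29.62
Node u (S = 187.5): V_u = e^(−0.01)·[0.2002·0.0000 + 0.7998·0.0000] = 0.0000
Node d (S = 142.5): V_d = e^(−0.01)·[0.2002·0.0000 + 0.7998·29.6250] = 23.4593
Node 0 (S = 150): V_0 = e^(−0.01)·[0.2002·0.0000 + 0.7998·23.4593] = 18.5768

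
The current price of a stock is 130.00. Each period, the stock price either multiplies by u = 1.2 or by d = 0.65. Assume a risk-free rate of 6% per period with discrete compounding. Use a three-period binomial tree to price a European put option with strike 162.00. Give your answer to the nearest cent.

Risk-neutral probability p = (1 + 0.06 − 0.65)/(1.2 − 0.65) = 0.4100/0.5500 = 0.7455
Terminal stock prices: S_uuu = 224.6, S_uud = 121.7, S_udd = 65.91, S_ddd = 35.7
Terminal payoffs (K − S): max(-62.64, 0) = 0, max(40.32, 0) = 40.32, max(96.09, 0) = 96.09, max(126.3, 0) = 126.3
Node uu (S = 187.2): V_uu = 1/1.06·[0.7455·0.0000 + 0.2545·40.3200] = 9.6823
Node ud (S = 101.4): V_ud = 1/1.06·[0.7455·40.3200 + 0.2545·96.0900] = 51.4302
Node dd (S = 54.93): V_dd = 1/1.06·[0.7455·96.0900 + 0.2545·126.2987] = 97.9052
Node u (S = 156): V_u = 1/1.06·[0.7455·9.6823 + 0.2545·51.4302] = 19.1595
Node d (S = 84.5): V_d = 1/1.06·[0.7455·51.4302 + 0.2545·97.9052] = 59.6794
Node 0 (S = 130): V_0 = 1/1.06·[0.7455·19.1595 + 0.2545·59.6794] = 27.8053

27.81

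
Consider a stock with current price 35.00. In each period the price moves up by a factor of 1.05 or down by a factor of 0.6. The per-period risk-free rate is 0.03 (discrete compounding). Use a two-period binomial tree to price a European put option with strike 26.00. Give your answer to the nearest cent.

Risk-neutral probability p = (1 + 0.03 − 0.6)/(1.05 − 0.6) = 0.4300/0.4500 = 0.9556
Terminal stock prices: S_uu = 38.59, S_ud = 22.05, S_dd = 12.6
Terminal payoffs (K − S): max(-12.59, 0) = 0, max(3.95, 0) = 3.95, max(13.4, 0) = 13.4
Node u (S = 36.75): V_u = 1/1.03·[0.9556·0.0000 + 0.0444·3.9500] = 0.1704
Node d (S = 21): V_d = 1/1.03·[0.9556·3.9500 + 0.0444·13.4000] = 4.2427
Node 0 (S = 35): V_0 = 1/1.03·[0.9556·0.1704 + 0.0444·4.2427] = 0.3412

0.34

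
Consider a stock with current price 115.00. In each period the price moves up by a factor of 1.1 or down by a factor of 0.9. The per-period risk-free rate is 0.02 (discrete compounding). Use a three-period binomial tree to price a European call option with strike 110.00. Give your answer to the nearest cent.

Risk-neutral probability p = (1 + 0.02 − 0.9)/(1.1 − 0.9) = 0.1200/0.2000 = 0.6000
Terminal stock prices: S_uuu = 153.1, S_uud = 125.2, S_udd = 102.5, S_ddd = 83.84
Terminal payoffs (S − K): max(43.07, 0) = 43.07, max(15.24, 0) = 15.24, max(-7.535, 0) = 0, max(-26.16, 0) = 0
Node uu (S = 139.2): V_uu = 1/1.02·[0.6000·43.0650 + 0.4000·15.2350] = 31.3069
Node ud (S = 113.9): V_ud = 1/1.02·[0.6000·15.2350 + 0.4000·0.0000] = 8.9618
Node dd (S = 93.15): V_dd = 1/1.02·[0.6000·0.0000 + 0.4000·0.0000] = 0.0000
Node u (S = 126.5): V_u = 1/1.02·[0.6000·31.3069 + 0.4000·8.9618] = 21.9302
Node d (S = 103.5): V_d = 1/1.02·[0.6000·8.9618 + 0.4000·0.0000] = 5.2716
Node 0 (S = 115): V_0 = 1/1.02·[0.6000·21.9302 + 0.4000·5.2716] = 14.9674

14.97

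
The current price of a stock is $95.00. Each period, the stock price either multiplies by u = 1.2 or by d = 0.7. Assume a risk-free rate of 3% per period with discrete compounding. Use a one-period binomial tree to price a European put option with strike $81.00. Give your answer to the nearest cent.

$4.79

Risk-neutral probability p = (1 + 0.03 − 0.7)/(1.2 − 0.7) = 0.3300/0.5000 = 0.6600
Terminal stock prices: S_u = 114, S_d = 66.5
Terminal payoffs (K − S): max(-33, 0) = 0, max(14.5, 0) = 14.5
Node 0 (S = 95): V_0 = 1/1.03·[0.6600·0.0000 + 0.3400·14.5000] = 4.7864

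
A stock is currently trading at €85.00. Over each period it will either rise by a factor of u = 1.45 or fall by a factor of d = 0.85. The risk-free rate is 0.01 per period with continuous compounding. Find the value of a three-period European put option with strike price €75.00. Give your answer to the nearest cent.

Risk-neutral probability p = (e^0.01 − 0.85)/(1.45 − 0.85) = 0.1601/0.6000 = 0.2668
Terminal stock prices: S_uuu = 259.1, S_uud = 151.9, S_udd = 89.05, S_ddd = 52.2
Terminal payoffs (K − S): max(-184.1, 0) = 0, max(-76.91, 0) = 0, max(-14.05, 0) = 0, max(22.8, 0) = 22.8
Node uu (S = 178.7): V_uu = e^(−0.01)·[0.2668·0.0000 + 0.7332·0.0000] = 0.0000
Node ud (S = 104.8): V_ud = e^(−0.01)·[0.2668·0.0000 + 0.7332·0.0000] = 0.0000
Node dd (S = 61.41): V_dd = e^(−0.01)·[0.2668·0.0000 + 0.7332·22.7994] = 16.5513
Node u (S = 123.2): V_u = e^(−0.01)·[0.2668·0.0000 + 0.7332·0.0000] = 0.0000
Node d (S = 72.25): V_d = e^(−0.01)·[0.2668·0.0000 + 0.7332·16.5513] = 12.0155
Node 0 (S = 85): V_0 = e^(−0.01)·[0.2668·0.0000 + 0.7332·12.0155] = 8.7227

€8.72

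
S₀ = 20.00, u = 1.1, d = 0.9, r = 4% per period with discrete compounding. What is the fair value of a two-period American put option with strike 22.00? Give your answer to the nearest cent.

Risk-neutral probability p = (1 + 0.04 − 0.9)/(1.1 − 0.9) = 0.1400/0.2000 = 0.7000
Terminal stock prices: S_uu = 24.2, S_ud = 19.8, S_dd = 16.2
Terminal payoffs (K − S): max(-2.2, 0) = 0, max(2.2, 0) = 2.2, max(5.8, 0) = 5.8
Node u (S = 22): continuation = 1/1.04·[0.7000·0.0000 + 0.3000·2.2000] = 0.6346; exercise value = 0.0000 ≤ continuation, so V_u = 0.6346
Node d (S = 18): continuation = 1/1.04·[0.7000·2.2000 + 0.3000·5.8000] = 3.1538; exercise value = 4.0000 > continuation, so V_d = 4.0000 (exercise)
Node 0 (S = 20): continuation = 1/1.04·[0.7000·0.6346 + 0.3000·4.0000] = 1.5810; exercise value = 2.0000 > continuation, so V_0 = 2.0000 (exercise)

2.00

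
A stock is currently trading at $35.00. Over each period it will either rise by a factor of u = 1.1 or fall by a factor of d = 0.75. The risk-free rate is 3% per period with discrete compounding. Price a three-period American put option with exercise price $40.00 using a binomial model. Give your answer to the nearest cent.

$5.31

Risk-neutral probability p = (1 + 0.03 − 0.75)/(1.1 − 0.75) = 0.2800/0.3500 = 0.8000
Terminal stock prices: S_uuu = 46.59, S_uud = 31.76, S_udd = 21.66, S_ddd = 14.77
Terminal payoffs (K − S): max(-6.585, 0) = 0, max(8.237, 0) = 8.237, max(18.34, 0) = 18.34, max(25.23, 0) = 25.23
Node uu (S = 42.35): continuation = 1/1.03·[0.8000·0.0000 + 0.2000·8.2375] = 1.5995; exercise value = 0.0000 ≤ continuation, so V_uu = 1.5995
Node ud (S = 28.88): continuation = 1/1.03·[0.8000·8.2375 + 0.2000·18.3438] = 9.9600; exercise value = 11.1250 > continuation, so V_ud = 11.1250 (exercise)
Node dd (S = 19.69): continuation = 1/1.03·[0.8000·18.3438 + 0.2000·25.2344] = 19.1475; exercise value = 20.3125 > continuation, so V_dd = 20.3125 (exercise)
Node u (S = 38.5): continuation = 1/1.03·[0.8000·1.5995 + 0.2000·11.1250] = 3.4025; exercise value = 1.5000 ≤ continuation, so V_u = 3.4025
Node d (S = 26.25): continuation = 1/1.03·[0.8000·11.1250 + 0.2000·20.3125] = 12.5850; exercise value = 13.7500 > continuation, so V_d = 13.7500 (exercise)
Node 0 (S = 35): continuation = 1/1.03·[0.8000·3.4025 + 0.2000·13.7500] = 5.3126; exercise value = 5.0000 ≤ continuation, so V_0 = 5.3126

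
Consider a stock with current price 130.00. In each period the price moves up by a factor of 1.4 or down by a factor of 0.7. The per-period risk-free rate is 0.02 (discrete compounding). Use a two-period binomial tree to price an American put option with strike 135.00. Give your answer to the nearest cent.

25.23

Risk-neutral probability p = (1 + 0.02 − 0.7)/(1.4 − 0.7) = 0.3200/0.7000 = 0.4571
Terminal stock prices: S_uu = 254.8, S_ud = 127.4, S_dd = 63.7
Terminal payoffs (K − S): max(-119.8, 0) = 0, max(7.6, 0) = 7.6, max(71.3, 0) = 71.3
Node u (S = 182): continuation = 1/1.02·[0.4571·0.0000 + 0.5429·7.6000] = 4.0448; exercise value = 0.0000 ≤ continuation, so V_u = 4.0448
Node d (S = 91): continuation = 1/1.02·[0.4571·7.6000 + 0.5429·71.3000] = 41.3529; exercise value = 44.0000 > continuation, so V_d = 44.0000 (exercise)
Node 0 (S = 130): continuation = 1/1.02·[0.4571·4.0448 + 0.5429·44.0000] = 25.2302; exercise value = 5.0000 ≤ continuation, so V_0 = 25.2302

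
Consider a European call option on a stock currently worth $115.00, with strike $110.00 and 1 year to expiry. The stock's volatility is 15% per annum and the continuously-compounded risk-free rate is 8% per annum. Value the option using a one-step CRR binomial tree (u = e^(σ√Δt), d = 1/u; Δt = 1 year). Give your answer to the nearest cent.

$16.11

CRR parameters: u = e^(σ√Δt) = e^(0.15·√1) = 1.1618, d = 1/u = 0.8607
Per-period rate: rΔt = 0.08·1 = 0.08, so R = e^0.08 = 1.0833
Risk-neutral probability p = (e^0.08 − 0.8607)/(1.1618 − 0.8607) = 0.2226/0.3011 = 0.7392
Terminal stock prices: S_u = 133.6, S_d = 98.98
Terminal payoffs (S − K): max(23.61, 0) = 23.61, max(-11.02, 0) = 0
Node 0 (S = 115): V_0 = e^(−0.08)·[0.7392·23.6109 + 0.2608·0.0000] = 16.1104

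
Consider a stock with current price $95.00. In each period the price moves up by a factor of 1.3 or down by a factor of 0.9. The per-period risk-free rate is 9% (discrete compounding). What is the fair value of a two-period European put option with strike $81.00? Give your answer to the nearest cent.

Risk-neutral probability p = (1 + 0.09 − 0.9)/(1.3 − 0.9) = 0.1900/0.4000 = 0.4750
Terminal stock prices: S_uu = 160.6, S_ud = 111.2, S_dd = 76.95
Terminal payoffs (K − S): max(-79.55, 0) = 0, max(-30.15, 0) = 0, max(4.05, 0) = 4.05
Node u (S = 123.5): V_u = 1/1.09·[0.4750·0.0000 + 0.5250·0.0000] = 0.0000
Node d (S = 85.5): V_d = 1/1.09·[0.4750·0.0000 + 0.5250·4.0500] = 1.9507
Node 0 (S = 95): V_0 = 1/1.09·[0.4750·0.0000 + 0.5250·1.9507] = 0.9396

$0.94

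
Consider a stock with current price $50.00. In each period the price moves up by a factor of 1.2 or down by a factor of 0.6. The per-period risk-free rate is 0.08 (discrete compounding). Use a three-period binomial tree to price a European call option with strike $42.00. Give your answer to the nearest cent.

$18.41

Risk-neutral probability p = (1 + 0.08 − 0.6)/(1.2 − 0.6) = 0.4800/0.6000 = 0.8000
Terminal stock prices: S_uuu = 86.4, S_uud = 43.2, S_udd = 21.6, S_ddd = 10.8
Terminal payoffs (S − K): max(44.4, 0) = 44.4, max(1.2, 0) = 1.2, max(-20.4, 0) = 0, max(-31.2, 0) = 0
Node uu (S = 72): V_uu = 1/1.08·[0.8000·44.4000 + 0.2000·1.2000] = 33.1111
Node ud (S = 36): V_ud = 1/1.08·[0.8000·1.2000 + 0.2000·0.0000] = 0.8889
Node dd (S = 18): V_dd = 1/1.08·[0.8000·0.0000 + 0.2000·0.0000] = 0.0000
Node u (S = 60): V_u = 1/1.08·[0.8000·33.1111 + 0.2000·0.8889] = 24.6914
Node d (S = 30): V_d = 1/1.08·[0.8000·0.8889 + 0.2000·0.0000] = 0.6584
Node 0 (S = 50): V_0 = 1/1.08·[0.8000·24.6914 + 0.2000·0.6584] = 18.4118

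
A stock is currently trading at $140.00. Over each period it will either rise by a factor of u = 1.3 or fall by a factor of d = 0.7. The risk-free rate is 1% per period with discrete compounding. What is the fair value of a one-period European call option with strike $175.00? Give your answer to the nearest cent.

Risk-neutral probability p = (1 + 0.01 − 0.7)/(1.3 − 0.7) = 0.3100/0.6000 = 0.5167
Terminal stock prices: S_u = 182, S_d = 98
Terminal payoffs (S − K): max(7, 0) = 7, max(-77, 0) = 0
Node 0 (S = 140): V_0 = 1/1.01·[0.5167·7.0000 + 0.4833·0.0000] = 3.5809

$3.58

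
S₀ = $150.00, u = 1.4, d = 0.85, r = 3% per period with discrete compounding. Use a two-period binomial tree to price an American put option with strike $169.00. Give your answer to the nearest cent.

$27.11

Risk-neutral probability p = (1 + 0.03 − 0.85)/(1.4 − 0.85) = 0.1800/0.5500 = 0.3273
Terminal stock prices: S_uu = 294, S_ud = 178.5, S_dd = 108.4
Terminal payoffs (K − S): max(-125, 0) = 0, max(-9.5, 0) = 0, max(60.63, 0) = 60.63
Node u (S = 210): continuation = 1/1.03·[0.3273·0.0000 + 0.6727·0.0000] = 0.0000; exercise value = 0.0000 ≤ continuation, so V_u = 0.0000
Node d (S = 127.5): continuation = 1/1.03·[0.3273·0.0000 + 0.6727·60.6250] = 39.5962; exercise value = 41.5000 > continuation, so V_d = 41.5000 (exercise)
Node 0 (S = 150): continuation = 1/1.03·[0.3273·0.0000 + 0.6727·41.5000] = 27.1050; exercise value = 19.0000 ≤ continuation, so V_0 = 27.1050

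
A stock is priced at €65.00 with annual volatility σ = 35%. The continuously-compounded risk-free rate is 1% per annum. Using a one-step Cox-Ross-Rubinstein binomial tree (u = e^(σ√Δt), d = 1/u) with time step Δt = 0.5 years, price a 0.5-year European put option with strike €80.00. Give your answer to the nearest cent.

CRR parameters: u = e^(σ√Δt) = e^(0.35·√0.5) = 1.2808, d = 1/u = 0.7808
Per-period rate: rΔt = 0.01·0.5 = 0.005, so R = e^0.005 = 1.0050
Risk-neutral probability p = (e^0.005 − 0.7808)/(1.2808 − 0.7808) = 0.2243/0.5000 = 0.4485
Terminal stock prices: S_u = 83.25, S_d = 50.75
Terminal payoffs (K − S): max(-3.252, 0) = 0, max(29.25, 0) = 29.25
Node 0 (S = 65): V_0 = e^(−0.005)·[0.4485·0.0000 + 0.5515·29.2506] = 16.0522

€16.05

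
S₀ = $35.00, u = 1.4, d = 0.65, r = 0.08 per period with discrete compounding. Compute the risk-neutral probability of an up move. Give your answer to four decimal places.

p = 0.5733

Risk-neutral probability p = (1 + 0.08 − 0.65)/(1.4 − 0.65) = 0.4300/0.7500 = 0.5733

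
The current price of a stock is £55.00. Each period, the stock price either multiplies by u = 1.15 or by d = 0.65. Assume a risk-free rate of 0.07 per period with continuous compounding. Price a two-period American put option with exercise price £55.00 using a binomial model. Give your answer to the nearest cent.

£4.36

Risk-neutral probability p = (e^0.07 − 0.65)/(1.15 − 0.65) = 0.4225/0.5000 = 0.8450
Terminal stock prices: S_uu = 72.74, S_ud = 41.11, S_dd = 23.24
Terminal payoffs (K − S): max(-17.74, 0) = 0, max(13.89, 0) = 13.89, max(31.76, 0) = 31.76
Node u (S = 63.25): continuation = e^(−0.07)·[0.8450·0.0000 + 0.1550·13.8875] = 2.0068; exercise value = 0.0000 ≤ continuation, so V_u = 2.0068
Node d (S = 35.75): continuation = e^(−0.07)·[0.8450·13.8875 + 0.1550·31.7625] = 15.5317; exercise value = 19.2500 > continuation, so V_d = 19.2500 (exercise)
Node 0 (S = 55): continuation = e^(−0.07)·[0.8450·2.0068 + 0.1550·19.2500] = 4.3629; exercise value = 0.0000 ≤ continuation, so V_0 = 4.3629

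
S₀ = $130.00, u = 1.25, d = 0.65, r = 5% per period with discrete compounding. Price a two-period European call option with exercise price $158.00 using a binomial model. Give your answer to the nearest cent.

$18.19

Risk-neutral probability p = (1 + 0.05 − 0.65)/(1.25 − 0.65) = 0.4000/0.6000 = 0.6667
Terminal stock prices: S_uu = 203.1, S_ud = 105.6, S_dd = 54.93
Terminal payoffs (S − K): max(45.12, 0) = 45.12, max(-52.38, 0) = 0, max(-103.1, 0) = 0
Node u (S = 162.5): V_u = 1/1.05·[0.6667·45.1250 + 0.3333·0.0000] = 28.6508
Node d (S = 84.5): V_d = 1/1.05·[0.6667·0.0000 + 0.3333·0.0000] = 0.0000
Node 0 (S = 130): V_0 = 1/1.05·[0.6667·28.6508 + 0.3333·0.0000] = 18.1910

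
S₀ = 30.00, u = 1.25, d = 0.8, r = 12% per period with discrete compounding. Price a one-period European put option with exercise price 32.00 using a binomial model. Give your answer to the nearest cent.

Risk-neutral probability p = (1 + 0.12 − 0.8)/(1.25 − 0.8) = 0.3200/0.4500 = 0.7111
Terminal stock prices: S_u = 37.5, S_d = 24
Terminal payoffs (K − S): max(-5.5, 0) = 0, max(8, 0) = 8
Node 0 (S = 30): V_0 = 1/1.12·[0.7111·0.0000 + 0.2889·8.0000] = 2.0635

2.06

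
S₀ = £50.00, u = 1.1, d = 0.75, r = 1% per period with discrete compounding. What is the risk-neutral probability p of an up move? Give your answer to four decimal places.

p = 0.7429

Risk-neutral probability p = (1 + 0.01 − 0.75)/(1.1 − 0.75) = 0.2600/0.3500 = 0.7429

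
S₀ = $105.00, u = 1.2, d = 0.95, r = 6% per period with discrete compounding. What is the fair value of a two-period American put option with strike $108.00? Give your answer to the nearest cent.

$4.36

Risk-neutral probability p = (1 + 0.06 − 0.95)/(1.2 − 0.95) = 0.1100/0.2500 = 0.4400
Terminal stock prices: S_uu = 151.2, S_ud = 119.7, S_dd = 94.76
Terminal payoffs (K − S): max(-43.2, 0) = 0, max(-11.7, 0) = 0, max(13.24, 0) = 13.24
Node u (S = 126): continuation = 1/1.06·[0.4400·0.0000 + 0.5600·0.0000] = 0.0000; exercise value = 0.0000 ≤ continuation, so V_u = 0.0000
Node d (S = 99.75): continuation = 1/1.06·[0.4400·0.0000 + 0.5600·13.2375] = 6.9934; exercise value = 8.2500 > continuation, so V_d = 8.2500 (exercise)
Node 0 (S = 105): continuation = 1/1.06·[0.4400·0.0000 + 0.5600·8.2500] = 4.3585; exercise value = 3.0000 ≤ continuation, so V_0 = 4.3585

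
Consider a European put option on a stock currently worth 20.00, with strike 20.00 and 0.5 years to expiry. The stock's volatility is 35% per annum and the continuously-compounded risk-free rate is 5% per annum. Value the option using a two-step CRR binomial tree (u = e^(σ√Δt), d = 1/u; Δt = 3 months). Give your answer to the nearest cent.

1.49

CRR parameters: u = e^(σ√Δt) = e^(0.35·√0.25) = 1.1912, d = 1/u = 0.8395
Per-period rate: rΔt = 0.05·0.25 = 0.0125, so R = e^0.0125 = 1.0126
Risk-neutral probability p = (e^0.0125 − 0.8395)/(1.1912 − 0.8395) = 0.1731/0.3518 = 0.4921
Terminal stock prices: S_uu = 28.38, S_ud = 20, S_dd = 14.09
Terminal payoffs (K − S): max(-8.381, 0) = 0, max(0, 0) = 0, max(5.906, 0) = 5.906
Node u (S = 23.82): V_u = e^(−0.0125)·[0.4921·0.0000 + 0.5079·0.0000] = 0.0000
Node d (S = 16.79): V_d = e^(−0.0125)·[0.4921·0.0000 + 0.5079·5.9062] = 2.9624
Node 0 (S = 20): V_0 = e^(−0.0125)·[0.4921·0.0000 + 0.5079·2.9624] = 1.4859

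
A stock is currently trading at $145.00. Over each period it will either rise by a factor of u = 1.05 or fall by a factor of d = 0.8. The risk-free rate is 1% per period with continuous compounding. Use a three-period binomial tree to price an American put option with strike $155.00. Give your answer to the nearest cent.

Risk-neutral probability p = (e^0.01 − 0.8)/(1.05 − 0.8) = 0.2101/0.2500 = 0.8402
Terminal stock prices: S_uuu = 167.9, S_uud = 127.9, S_udd = 97.44, S_ddd = 74.24
Terminal payoffs (K − S): max(-12.86, 0) = 0, max(27.11, 0) = 27.11, max(57.56, 0) = 57.56, max(80.76, 0) = 80.76
Node uu (S = 159.9): continuation = e^(−0.01)·[0.8402·0.0000 + 0.1598·27.1100] = 4.2891; exercise value = 0.0000 ≤ continuation, so V_uu = 4.2891
Node ud (S = 121.8): continuation = e^(−0.01)·[0.8402·27.1100 + 0.1598·57.5600] = 31.6577; exercise value = 33.2000 > continuation, so V_ud = 33.2000 (exercise)
Node dd (S = 92.8): continuation = e^(−0.01)·[0.8402·57.5600 + 0.1598·80.7600] = 60.6577; exercise value = 62.2000 > continuation, so V_dd = 62.2000 (exercise)
Node u (S = 152.2): continuation = e^(−0.01)·[0.8402·4.2891 + 0.1598·33.2000] = 8.8204; exercise value = 2.7500 ≤ continuation, so V_u = 8.8204
Node d (S = 116): continuation = e^(−0.01)·[0.8402·33.2000 + 0.1598·62.2000] = 37.4577; exercise value = 39.0000 > continuation, so V_d = 39.0000 (exercise)
Node 0 (S = 145): continuation = e^(−0.01)·[0.8402·8.8204 + 0.1598·39.0000] = 13.5073; exercise value = 10.0000 ≤ continuation, so V_0 = 13.5073

$13.51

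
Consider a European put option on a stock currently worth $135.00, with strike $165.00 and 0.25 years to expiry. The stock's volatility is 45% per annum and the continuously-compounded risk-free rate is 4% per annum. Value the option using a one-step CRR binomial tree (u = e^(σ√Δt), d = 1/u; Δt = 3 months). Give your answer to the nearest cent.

$30.23

CRR parameters: u = e^(σ√Δt) = e^(0.45·√0.25) = 1.2523, d = 1/u = 0.7985
Per-period rate: rΔt = 0.04·0.25 = 0.01, so R = e^0.01 = 1.0101
Risk-neutral probability p = (e^0.01 − 0.7985)/(1.2523 − 0.7985) = 0.2115/0.4538 = 0.4661
Terminal stock prices: S_u = 169.1, S_d = 107.8
Terminal payoffs (K − S): max(-4.064, 0) = 0, max(57.2, 0) = 57.2
Node 0 (S = 135): V_0 = e^(−0.01)·[0.4661·0.0000 + 0.5339·57.2003] = 30.2335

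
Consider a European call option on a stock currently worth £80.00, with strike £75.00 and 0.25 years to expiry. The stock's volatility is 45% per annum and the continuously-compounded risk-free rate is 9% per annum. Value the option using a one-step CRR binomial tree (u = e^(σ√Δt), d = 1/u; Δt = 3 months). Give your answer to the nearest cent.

£12.17

CRR parameters: u = e^(σ√Δt) = e^(0.45·√0.25) = 1.2523, d = 1/u = 0.7985
Per-period rate: rΔt = 0.09·0.25 = 0.0225, so R = e^0.0225 = 1.0228
Risk-neutral probability p = (e^0.0225 − 0.7985)/(1.2523 − 0.7985) = 0.2242/0.4538 = 0.4941
Terminal stock prices: S_u = 100.2, S_d = 63.88
Terminal payoffs (S − K): max(25.19, 0) = 25.19, max(-11.12, 0) = 0
Node 0 (S = 80): V_0 = e^(−0.0225)·[0.4941·25.1858 + 0.5059·0.0000] = 12.1681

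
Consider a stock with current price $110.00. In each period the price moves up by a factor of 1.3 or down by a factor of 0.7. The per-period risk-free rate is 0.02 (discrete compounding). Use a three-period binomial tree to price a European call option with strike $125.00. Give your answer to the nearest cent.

$18.60

Risk-neutral probability p = (1 + 0.02 − 0.7)/(1.3 − 0.7) = 0.3200/0.6000 = 0.5333
Terminal stock prices: S_uuu = 241.7, S_uud = 130.1, S_udd = 70.07, S_ddd = 37.73
Terminal payoffs (S − K): max(116.7, 0) = 116.7, max(5.13, 0) = 5.13, max(-54.93, 0) = 0, max(-87.27, 0) = 0
Node uu (S = 185.9): V_uu = 1/1.02·[0.5333·116.6700 + 0.4667·5.1300] = 63.3510
Node ud (S = 100.1): V_ud = 1/1.02·[0.5333·5.1300 + 0.4667·0.0000] = 2.6824
Node dd (S = 53.9): V_dd = 1/1.02·[0.5333·0.0000 + 0.4667·0.0000] = 0.0000
Node u (S = 143): V_u = 1/1.02·[0.5333·63.3510 + 0.4667·2.6824] = 34.3519
Node d (S = 77): V_d = 1/1.02·[0.5333·2.6824 + 0.4667·0.0000] = 1.4025
Node 0 (S = 110): V_0 = 1/1.02·[0.5333·34.3519 + 0.4667·1.4025] = 18.6035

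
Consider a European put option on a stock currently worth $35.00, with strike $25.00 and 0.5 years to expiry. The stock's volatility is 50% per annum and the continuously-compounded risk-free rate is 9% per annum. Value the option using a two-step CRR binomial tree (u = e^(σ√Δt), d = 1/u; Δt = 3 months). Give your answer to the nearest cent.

$0.96

CRR parameters: u = e^(σ√Δt) = e^(0.5·√0.25) = 1.2840, d = 1/u = 0.7788
Per-period rate: rΔt = 0.09·0.25 = 0.0225, so R = e^0.0225 = 1.0228
Risk-neutral probability p = (e^0.0225 − 0.7788)/(1.2840 − 0.7788) = 0.2440/0.5052 = 0.4829
Terminal stock prices: S_uu = 57.71, S_ud = 35, S_dd = 21.23
Terminal payoffs (K − S): max(-32.71, 0) = 0, max(-10, 0) = 0, max(3.771, 0) = 3.771
Node u (S = 44.94): V_u = e^(−0.0225)·[0.4829·0.0000 + 0.5171·0.0000] = 0.0000
Node d (S = 27.26): V_d = e^(−0.0225)·[0.4829·0.0000 + 0.5171·3.7714] = 1.9070
Node 0 (S = 35): V_0 = e^(−0.0225)·[0.4829·0.0000 + 0.5171·1.9070] = 0.9642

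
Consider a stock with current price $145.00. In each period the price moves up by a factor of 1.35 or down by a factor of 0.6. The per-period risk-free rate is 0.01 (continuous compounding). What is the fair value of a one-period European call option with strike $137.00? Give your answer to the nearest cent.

$31.80

Risk-neutral probability p = (e^0.01 − 0.6)/(1.35 − 0.6) = 0.4101/0.7500 = 0.5467
Terminal stock prices: S_u = 195.8, S_d = 87
Terminal payoffs (S − K): max(58.75, 0) = 58.75, max(-50, 0) = 0
Node 0 (S = 145): V_0 = e^(−0.01)·[0.5467·58.7500 + 0.4533·0.0000] = 31.8010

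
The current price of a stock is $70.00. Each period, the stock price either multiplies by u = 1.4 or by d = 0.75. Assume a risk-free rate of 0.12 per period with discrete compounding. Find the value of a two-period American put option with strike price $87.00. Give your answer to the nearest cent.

$17.00

Risk-neutral probability p = (1 + 0.12 − 0.75)/(1.4 − 0.75) = 0.3700/0.6500 = 0.5692
Terminal stock prices: S_uu = 137.2, S_ud = 73.5, S_dd = 39.38
Terminal payoffs (K − S): max(-50.2, 0) = 0, max(13.5, 0) = 13.5, max(47.62, 0) = 47.62
Node u (S = 98): continuation = 1/1.12·[0.5692·0.0000 + 0.4308·13.5000] = 5.1923; exercise value = 0.0000 ≤ continuation, so V_u = 5.1923
Node d (S = 52.5): continuation = 1/1.12·[0.5692·13.5000 + 0.4308·47.6250] = 25.1786; exercise value = 34.5000 > continuation, so V_d = 34.5000 (exercise)
Node 0 (S = 70): continuation = 1/1.12·[0.5692·5.1923 + 0.4308·34.5000] = 15.9082; exercise value = 17.0000 > continuation, so V_0 = 17.0000 (exercise)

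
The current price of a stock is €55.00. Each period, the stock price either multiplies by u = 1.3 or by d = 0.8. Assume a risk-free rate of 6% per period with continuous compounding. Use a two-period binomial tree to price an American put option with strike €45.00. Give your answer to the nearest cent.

Risk-neutral probability p = (e^0.06 − 0.8)/(1.3 − 0.8) = 0.2618/0.5000 = 0.5237
Terminal stock prices: S_uu = 92.95, S_ud = 57.2, S_dd = 35.2
Terminal payoffs (K − S): max(-47.95, 0) = 0, max(-12.2, 0) = 0, max(9.8, 0) = 9.8
Node u (S = 71.5): continuation = e^(−0.06)·[0.5237·0.0000 + 0.4763·0.0000] = 0.0000; exercise value = 0.0000 ≤ continuation, so V_u = 0.0000
Node d (S = 44): continuation = e^(−0.06)·[0.5237·0.0000 + 0.4763·9.8000] = 4.3962; exercise value = 1.0000 ≤ continuation, so V_d = 4.3962
Node 0 (S = 55): continuation = e^(−0.06)·[0.5237·0.0000 + 0.4763·4.3962] = 1.9721; exercise value = 0.0000 ≤ continuation, so V_0 = 1.9721

€1.97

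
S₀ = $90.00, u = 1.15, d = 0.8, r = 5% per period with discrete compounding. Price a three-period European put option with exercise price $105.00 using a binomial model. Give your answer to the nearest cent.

$10.74

Risk-neutral probability p = (1 + 0.05 − 0.8)/(1.15 − 0.8) = 0.2500/0.3500 = 0.7143
Terminal stock prices: S_uuu = 136.9, S_uud = 95.22, S_udd = 66.24, S_ddd = 46.08
Terminal payoffs (K − S): max(-31.88, 0) = 0, max(9.78, 0) = 9.78, max(38.76, 0) = 38.76, max(58.92, 0) = 58.92
Node uu (S = 119): V_uu = 1/1.05·[0.7143·0.0000 + 0.2857·9.7800] = 2.6612
Node ud (S = 82.8): V_ud = 1/1.05·[0.7143·9.7800 + 0.2857·38.7600] = 17.2000
Node dd (S = 57.6): V_dd = 1/1.05·[0.7143·38.7600 + 0.2857·58.9200] = 42.4000
Node u (S = 103.5): V_u = 1/1.05·[0.7143·2.6612 + 0.2857·17.2000] = 6.4906
Node d (S = 72): V_d = 1/1.05·[0.7143·17.2000 + 0.2857·42.4000] = 23.2381
Node 0 (S = 90): V_0 = 1/1.05·[0.7143·6.4906 + 0.2857·23.2381] = 10.7387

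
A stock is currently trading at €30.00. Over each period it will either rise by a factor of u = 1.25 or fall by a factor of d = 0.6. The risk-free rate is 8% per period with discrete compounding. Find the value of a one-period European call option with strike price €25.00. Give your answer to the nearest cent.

€8.55

Risk-neutral probability p = (1 + 0.08 − 0.6)/(1.25 − 0.6) = 0.4800/0.6500 = 0.7385
Terminal stock prices: S_u = 37.5, S_d = 18
Terminal payoffs (S − K): max(12.5, 0) = 12.5, max(-7, 0) = 0
Node 0 (S = 30): V_0 = 1/1.08·[0.7385·12.5000 + 0.2615·0.0000] = 8.5470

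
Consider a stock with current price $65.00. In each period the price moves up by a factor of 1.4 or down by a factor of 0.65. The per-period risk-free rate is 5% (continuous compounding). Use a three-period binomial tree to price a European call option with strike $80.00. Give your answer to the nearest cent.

$13.93

Risk-neutral probability p = (e^0.05 − 0.65)/(1.4 − 0.65) = 0.4013/0.7500 = 0.5350
Terminal stock prices: S_uuu = 178.4, S_uud = 82.81, S_udd = 38.45, S_ddd = 17.85
Terminal payoffs (S − K): max(98.36, 0) = 98.36, max(2.81, 0) = 2.81, max(-41.55, 0) = 0, max(-62.15, 0) = 0
Node uu (S = 127.4): V_uu = e^(−0.05)·[0.5350·98.3600 + 0.4650·2.8100] = 51.3016
Node ud (S = 59.15): V_ud = e^(−0.05)·[0.5350·2.8100 + 0.4650·0.0000] = 1.4301
Node dd (S = 27.46): V_dd = e^(−0.05)·[0.5350·0.0000 + 0.4650·0.0000] = 0.0000
Node u (S = 91): V_u = e^(−0.05)·[0.5350·51.3016 + 0.4650·1.4301] = 26.7417
Node d (S = 42.25): V_d = e^(−0.05)·[0.5350·1.4301 + 0.4650·0.0000] = 0.7278
Node 0 (S = 65): V_0 = e^(−0.05)·[0.5350·26.7417 + 0.4650·0.7278] = 13.9317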